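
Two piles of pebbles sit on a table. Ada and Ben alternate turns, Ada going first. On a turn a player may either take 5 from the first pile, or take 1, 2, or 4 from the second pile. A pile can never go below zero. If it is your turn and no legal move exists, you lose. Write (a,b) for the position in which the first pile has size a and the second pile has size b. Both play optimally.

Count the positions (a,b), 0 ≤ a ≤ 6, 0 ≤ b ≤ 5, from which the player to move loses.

14

Compute win/loss labels from the base case upward. A position with no move is L. Any other position is W if it can reach an L in one move, else L.
Every move lowers a or b (never raises either), so fill the grid row by row in increasing a, and left to right within a row: each cell's successors are then already labelled.
      b=0  b=1  b=2  b=3  b=4  b=5
a=0:    L    W    W    L    W    W
a=1:    L    W    W    L    W    W
a=2:    L    W    W    L    W    W
a=3:    L    W    W    L    W    W
a=4:    L    W    W    L    W    W
a=5:    W    L    W    W    L    W
a=6:    W    L    W    W    L    W
Cells with no legal move (terminal, hence L): (0,0), (1,0), (2,0), (3,0), (4,0).
The remaining L cells, each justified by listing all of its moves:
(0,3): L (options (0,2)(W), (0,1)(W) are all W)
(1,3): L (options (1,2)(W), (1,1)(W) are all W)
(2,3): L (options (2,2)(W), (2,1)(W) are all W)
(3,3): L (options (3,2)(W), (3,1)(W) are all W)
(4,3): L (options (4,2)(W), (4,1)(W) are all W)
(5,1): L (options (0,1)(W), (5,0)(W) are all W)
(5,4): L (options (0,4)(W), (5,3)(W), (5,2)(W), (5,0)(W) are all W)
(6,1): L (options (1,1)(W), (6,0)(W) are all W)
(6,4): L (options (1,4)(W), (6,3)(W), (6,2)(W), (6,0)(W) are all W)
Every other cell has at least one move into one of the L cells above, so it is W.
L cells per row: a=0: 2, a=1: 2, a=2: 2, a=3: 2, a=4: 2, a=5: 2, a=6: 2; total 14.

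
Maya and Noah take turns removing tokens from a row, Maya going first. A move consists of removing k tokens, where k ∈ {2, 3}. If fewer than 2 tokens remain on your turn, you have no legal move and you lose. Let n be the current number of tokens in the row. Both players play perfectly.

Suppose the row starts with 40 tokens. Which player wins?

Noah wins.

Label each position W (a win for the player to move) or L (a loss). A position with no legal move is L; any other position is W exactly when some move reaches an L, and L when every move reaches a W.
n=0: no move → L
n=1: no move → L
n=2: W (go to 0, an L position)
n=3: W (go to 1, an L position)
n=4: W (go to 1, an L position)
n=5: L (options 3(W), 2(W) are all W)
n=6: L (options 4(W), 3(W) are all W)
n=7: W (go to 5, an L position)
n=8: W (go to 6, an L position)
n=9: W (go to 6, an L position)
n=10: L (options 8(W), 7(W) are all W)
n=11: L (options 9(W), 8(W) are all W)
n=12: W (go to 10, an L position)
n=13: W (go to 11, an L position)
n=14: W (go to 11, an L position)
n=15: L (options 13(W), 12(W) are all W)
n=16: L (options 14(W), 13(W) are all W)
n=17: W (go to 15, an L position)
n=18: W (go to 16, an L position)
n=19: W (go to 16, an L position)
n=20: L (options 18(W), 17(W) are all W)
n=21: L (options 19(W), 18(W) are all W)
n=22: W (go to 20, an L position)
n=23: W (go to 21, an L position)
n=24: W (go to 21, an L position)
n=25: L (options 23(W), 22(W) are all W)
n=26: L (options 24(W), 23(W) are all W)
n=27: W (go to 25, an L position)
n=28: W (go to 26, an L position)
n=29: W (go to 26, an L position)
n=30: L (options 28(W), 27(W) are all W)
n=31: L (options 29(W), 28(W) are all W)
n=32: W (go to 30, an L position)
n=33: W (go to 31, an L position)
n=34: W (go to 31, an L position)
n=35: L (options 33(W), 32(W) are all W)
n=36: L (options 34(W), 33(W) are all W)
n=37: W (go to 35, an L position)
n=38: W (go to 36, an L position)
n=39: W (go to 36, an L position)
n=40: L (options 38(W), 37(W) are all W)
Every move from 40 reaches a W position, so the mover loses.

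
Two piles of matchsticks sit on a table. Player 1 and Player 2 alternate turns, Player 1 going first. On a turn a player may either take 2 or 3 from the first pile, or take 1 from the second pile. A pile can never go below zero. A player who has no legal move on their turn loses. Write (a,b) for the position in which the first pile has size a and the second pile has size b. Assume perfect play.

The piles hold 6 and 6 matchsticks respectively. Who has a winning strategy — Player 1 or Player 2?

Work bottom-up. With no move the player to move loses. Otherwise the position is W if at least one move leads to an L position for the opponent, and L if every move leads to a W.
No move ever increases a pile, so every position that can arise here has a ≤ 6 and b ≤ 6; it is enough to label the cells with 0 ≤ a ≤ 6 and 0 ≤ b ≤ 6.
Every move lowers a or b (never raises either), so fill the grid row by row in increasing a, and left to right within a row: each cell's successors are then already labelled.
      b=0  b=1  b=2  b=3  b=4  b=5  b=6
a=0:    L    W    L    W    L    W    L
a=1:    L    W    L    W    L    W    L
a=2:    W    L    W    L    W    L    W
a=3:    W    L    W    L    W    L    W
a=4:    W    W    W    W    W    W    W
a=5:    L    W    L    W    L    W    L
a=6:    L    W    L    W    L    W    L
Cells with no legal move (terminal, hence L): (0,0), (1,0).
The remaining L cells, each justified by listing all of its moves:
(0,2): →(0,1)(W) only, which is W, so L
(0,4): →(0,3)(W) only, which is W, so L
(0,6): →(0,5)(W) only, which is W, so L
(1,2): →(1,1)(W) only, which is W, so L
(1,4): →(1,3)(W) only, which is W, so L
(1,6): →(1,5)(W) only, which is W, so L
(2,1): →(0,1)(W), (2,0)(W) — all W, so L
(2,3): →(0,3)(W), (2,2)(W) — all W, so L
(2,5): →(0,5)(W), (2,4)(W) — all W, so L
(3,1): →(1,1)(W), (0,1)(W), (3,0)(W) — all W, so L
(3,3): →(1,3)(W), (0,3)(W), (3,2)(W) — all W, so L
(3,5): →(1,5)(W), (0,5)(W), (3,4)(W) — all W, so L
(5,0): →(3,0)(W), (2,0)(W) — all W, so L
(5,2): →(3,2)(W), (2,2)(W), (5,1)(W) — all W, so L
(5,4): →(3,4)(W), (2,4)(W), (5,3)(W) — all W, so L
(5,6): →(3,6)(W), (2,6)(W), (5,5)(W) — all W, so L
(6,0): →(4,0)(W), (3,0)(W) — all W, so L
(6,2): →(4,2)(W), (3,2)(W), (6,1)(W) — all W, so L
(6,4): →(4,4)(W), (3,4)(W), (6,3)(W) — all W, so L
(6,6): →(4,6)(W), (3,6)(W), (6,5)(W) — all W, so L
Every other cell has at least one move into one of the L cells above, so it is W.
The starting position (6,6) is L: whatever Player 1 does, the opponent receives a W position.

Player 2 wins.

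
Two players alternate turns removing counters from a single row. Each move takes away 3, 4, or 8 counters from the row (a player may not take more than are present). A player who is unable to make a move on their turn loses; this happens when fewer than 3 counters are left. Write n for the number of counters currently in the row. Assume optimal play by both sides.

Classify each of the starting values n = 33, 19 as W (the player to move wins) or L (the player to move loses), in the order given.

Classify positions by backward induction: terminal positions (no move available) are L. From any other position, the mover wins iff some move reaches an L.
n=0: no move → L
n=1: no move → L
n=2: no move → L
n=3: reaches L-position 0 → W
n=4: reaches L-position 1 → W
n=5: reaches L-position 2 → W
n=6: reaches L-position 2 → W
n=7: only reaches 4(W), 3(W), all W → L
n=8: reaches L-position 0 → W
n=9: reaches L-position 1 → W
n=10: reaches L-position 7 → W
n=11: reaches L-position 7 → W
n=12: only reaches 9(W), 8(W), 4(W), all W → L
n=13: only reaches 10(W), 9(W), 5(W), all W → L
n=14: only reaches 11(W), 10(W), 6(W), all W → L
n=15: reaches L-position 12 → W
n=16: reaches L-position 13 → W
n=17: reaches L-position 14 → W
n=18: reaches L-position 14 → W
n=19: only reaches 16(W), 15(W), 11(W), all W → L
n=20: reaches L-position 12 → W
n=21: reaches L-position 13 → W
n=22: reaches L-position 19 → W
n=23: reaches L-position 19 → W
n=24: only reaches 21(W), 20(W), 16(W), all W → L
n=25: only reaches 22(W), 21(W), 17(W), all W → L
n=26: only reaches 23(W), 22(W), 18(W), all W → L
n=27: reaches L-position 24 → W
n=28: reaches L-position 25 → W
n=29: reaches L-position 26 → W
n=30: reaches L-position 26 → W
n=31: only reaches 28(W), 27(W), 23(W), all W → L
n=32: reaches L-position 24 → W
n=33: reaches L-position 25 → W

33: W, 19: L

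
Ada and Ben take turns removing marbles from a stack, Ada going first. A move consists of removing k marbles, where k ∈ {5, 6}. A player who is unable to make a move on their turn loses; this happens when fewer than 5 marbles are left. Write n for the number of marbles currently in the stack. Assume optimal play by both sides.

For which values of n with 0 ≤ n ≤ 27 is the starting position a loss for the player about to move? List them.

Positions with no move are L. A position that does have a move is losing for the player to move precisely when every available move leads to a winning position for the opponent. Fill in the labels:
n=0: no move → L
n=1: no move → L
n=2: no move → L
n=3: no move → L
n=4: no move → L
n=5: →0(L), so W
n=6: →1(L), so W
n=7: →2(L), so W
n=8: →3(L), so W
n=9: →4(L), so W
n=10: →4(L), so W
n=11: →6(W), 5(W) — all W, so L
n=12: →7(W), 6(W) — all W, so L
n=13: →8(W), 7(W) — all W, so L
n=14: →9(W), 8(W) — all W, so L
n=15: →10(W), 9(W) — all W, so L
n=16: →11(L), so W
n=17: →12(L), so W
n=18: →13(L), so W
n=19: →14(L), so W
n=20: →15(L), so W
n=21: →15(L), so W
n=22: →17(W), 16(W) — all W, so L
n=23: →18(W), 17(W) — all W, so L
n=24: →19(W), 18(W) — all W, so L
n=25: →20(W), 19(W) — all W, so L
n=26: →21(W), 20(W) — all W, so L
n=27: →22(L), so W
Reading off the rows marked L gives the requested list; there are 15 such values of n.

0, 1, 2, 3, 4, 11, 12, 13, 14, 15, 22, 23, 24, 25, 26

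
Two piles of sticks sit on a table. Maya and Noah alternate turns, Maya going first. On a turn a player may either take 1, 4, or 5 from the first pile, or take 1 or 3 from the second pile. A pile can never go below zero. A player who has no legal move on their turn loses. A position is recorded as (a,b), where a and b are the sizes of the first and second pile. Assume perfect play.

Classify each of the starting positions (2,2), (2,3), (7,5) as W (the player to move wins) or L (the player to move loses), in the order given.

Build the W/L table. Terminal = L. A non-terminal position is W if it has a move to some L; otherwise it is L.
No move ever increases a pile, so every position that can arise here has a ≤ 7 and b ≤ 5; it is enough to label the cells with 0 ≤ a ≤ 7 and 0 ≤ b ≤ 5.
Every move lowers a or b (never raises either), so fill the grid row by row in increasing a, and left to right within a row: each cell's successors are then already labelled.
      b=0  b=1  b=2  b=3  b=4  b=5
a=0:    L    W    L    W    L    W
a=1:    W    L    W    L    W    L
a=2:    L    W    L    W    L    W
a=3:    W    L    W    L    W    L
a=4:    W    W    W    W    W    W
a=5:    W    W    W    W    W    W
a=6:    W    W    W    W    W    W
a=7:    W    W    W    W    W    W
Cells with no legal move (terminal, hence L): (0,0).
The remaining L cells, each justified by listing all of its moves:
(0,2): L (sole option (0,1)(W) is W)
(0,4): L (options (0,3)(W), (0,1)(W) are all W)
(1,1): L (options (0,1)(W), (1,0)(W) are all W)
(1,3): L (options (0,3)(W), (1,2)(W), (1,0)(W) are all W)
(1,5): L (options (0,5)(W), (1,4)(W), (1,2)(W) are all W)
(2,0): L (sole option (1,0)(W) is W)
(2,2): L (options (1,2)(W), (2,1)(W) are all W)
(2,4): L (options (1,4)(W), (2,3)(W), (2,1)(W) are all W)
(3,1): L (options (2,1)(W), (3,0)(W) are all W)
(3,3): L (options (2,3)(W), (3,2)(W), (3,0)(W) are all W)
(3,5): L (options (2,5)(W), (3,4)(W), (3,2)(W) are all W)
Every other cell has at least one move into one of the L cells above, so it is W.
(2,2): one of the L cells justified above, so L
(2,3): the move to (1,3) reaches an L cell, so W
(7,5): the move to (3,5) reaches an L cell, so W

(2,2): L, (2,3): W, (7,5): W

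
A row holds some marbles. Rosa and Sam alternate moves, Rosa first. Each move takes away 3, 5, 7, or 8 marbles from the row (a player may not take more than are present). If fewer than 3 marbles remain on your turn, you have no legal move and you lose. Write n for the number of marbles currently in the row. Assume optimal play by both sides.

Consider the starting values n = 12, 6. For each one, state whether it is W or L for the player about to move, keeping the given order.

12: L, 6: W

Work bottom-up. With no move the player to move loses. Otherwise the position is W if at least one move leads to an L position for the opponent, and L if every move leads to a W.
n=0: no move → L
n=1: no move → L
n=2: no move → L
n=3: W (go to 0, an L position)
n=4: W (go to 1, an L position)
n=5: W (go to 2, an L position)
n=6: W (go to 1, an L position)
n=7: W (go to 2, an L position)
n=8: W (go to 1, an L position)
n=9: W (go to 2, an L position)
n=10: W (go to 2, an L position)
n=11: L (options 8(W), 6(W), 4(W), 3(W) are all W)
n=12: L (options 9(W), 7(W), 5(W), 4(W) are all W)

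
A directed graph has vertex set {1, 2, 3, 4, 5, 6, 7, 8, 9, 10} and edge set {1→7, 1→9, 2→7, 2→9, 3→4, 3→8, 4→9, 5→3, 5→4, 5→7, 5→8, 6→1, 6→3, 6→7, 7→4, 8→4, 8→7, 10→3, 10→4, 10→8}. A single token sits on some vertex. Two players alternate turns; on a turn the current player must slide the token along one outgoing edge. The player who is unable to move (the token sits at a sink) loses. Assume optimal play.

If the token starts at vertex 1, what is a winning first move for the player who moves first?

Label each position W (a win for the player to move) or L (a loss). A position with no legal move is L; any other position is W exactly when some move reaches an L, and L when every move reaches a W.
Every edge goes from a vertex to one that appears earlier in the order 9, 4, 7, 1, 8, 3, 6, 10, 2, 5, so processing vertices in that order labels each vertex after all of its successors.
9: no outgoing edge → L
4: W (go to 9, an L position)
7: L (sole option 4(W) is W)
1: W (go to 7, an L position)
8: W (go to 7, an L position)
3: L (options 8(W), 4(W) are all W)
6: W (go to 3, an L position)
10: W (go to 3, an L position)
2: W (go to 7, an L position)
5: W (go to 3, an L position)
From 1, the L positions reachable in one move are: 7, 9. Any move reaching one of these is winning.

Move to 7.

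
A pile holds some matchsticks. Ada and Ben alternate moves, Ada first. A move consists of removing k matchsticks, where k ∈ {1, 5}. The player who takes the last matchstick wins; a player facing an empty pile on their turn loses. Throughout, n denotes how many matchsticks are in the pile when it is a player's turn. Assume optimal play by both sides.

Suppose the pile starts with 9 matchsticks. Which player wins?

Ada wins.

Positions with no move are L. A position that does have a move is losing for the player to move precisely when every available move leads to a winning position for the opponent. Fill in the labels:
n=0: no move → L
n=1: reaches L-position 0 → W
n=2: only reaches 1(W), which is W → L
n=3: reaches L-position 2 → W
n=4: only reaches 3(W), which is W → L
n=5: reaches L-position 4 → W
n=6: only reaches 5(W), 1(W), all W → L
n=7: reaches L-position 6 → W
n=8: only reaches 7(W), 3(W), all W → L
n=9: reaches L-position 8 → W
From 9 Ada can remove 1, leaving 8, reaching an L position.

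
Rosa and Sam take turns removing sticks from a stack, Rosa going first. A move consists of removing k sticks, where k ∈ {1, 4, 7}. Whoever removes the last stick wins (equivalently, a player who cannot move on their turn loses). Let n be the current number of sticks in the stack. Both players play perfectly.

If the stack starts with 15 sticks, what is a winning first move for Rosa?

Classify positions by backward induction: terminal positions (no move available) are L. From any other position, the mover wins iff some move reaches an L.
n=0: no move → L
n=1: W (go to 0, an L position)
n=2: L (sole option 1(W) is W)
n=3: W (go to 2, an L position)
n=4: W (go to 0, an L position)
n=5: L (options 4(W), 1(W) are all W)
n=6: W (go to 5, an L position)
n=7: W (go to 0, an L position)
n=8: L (options 7(W), 4(W), 1(W) are all W)
n=9: W (go to 8, an L position)
n=10: L (options 9(W), 6(W), 3(W) are all W)
n=11: W (go to 10, an L position)
n=12: W (go to 8, an L position)
n=13: L (options 12(W), 9(W), 6(W) are all W)
n=14: W (go to 13, an L position)
n=15: W (go to 8, an L position)
From 15, the L positions reachable in one move are: 8.

Remove 7, leaving 8.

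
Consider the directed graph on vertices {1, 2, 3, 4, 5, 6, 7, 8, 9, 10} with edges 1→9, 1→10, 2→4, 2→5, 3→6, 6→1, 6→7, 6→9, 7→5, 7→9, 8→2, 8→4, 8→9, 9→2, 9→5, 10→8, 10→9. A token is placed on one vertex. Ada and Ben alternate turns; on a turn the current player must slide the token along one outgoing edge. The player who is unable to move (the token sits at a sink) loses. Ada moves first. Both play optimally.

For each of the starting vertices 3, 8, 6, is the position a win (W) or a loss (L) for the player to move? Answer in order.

3: W, 8: W, 6: L

Classify positions by backward induction: terminal positions (no move available) are L. From any other position, the mover wins iff some move reaches an L.
Every edge goes from a vertex to one that appears earlier in the order 4, 5, 2, 9, 8, 10, 1, 7, 6, 3, so processing vertices in that order labels each vertex after all of its successors.
4: no outgoing edge → L
5: no outgoing edge → L
2: W (go to 5, an L position)
9: W (go to 5, an L position)
8: W (go to 4, an L position)
10: L (options 8(W), 9(W) are all W)
1: W (go to 10, an L position)
7: W (go to 5, an L position)
6: L (options 7(W), 1(W), 9(W) are all W)
3: W (go to 6, an L position)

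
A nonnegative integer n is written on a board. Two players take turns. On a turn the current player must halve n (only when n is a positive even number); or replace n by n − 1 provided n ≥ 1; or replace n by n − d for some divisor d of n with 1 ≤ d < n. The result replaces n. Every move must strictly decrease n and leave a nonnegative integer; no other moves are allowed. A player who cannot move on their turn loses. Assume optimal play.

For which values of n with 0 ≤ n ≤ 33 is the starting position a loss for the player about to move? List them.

0, 2, 5, 7, 9, 11, 13, 15, 17, 19, 21, 23, 25, 27, 29, 31, 33

Compute win/loss labels from the base case upward. A position with no move is L. Any other position is W if it can reach an L in one move, else L.
n=0: no move → L
n=1: →0(L), so W
n=2: →1(W) only, which is W, so L
n=3: →2(L), so W
n=4: →2(L), so W
n=5: →4(W) only, which is W, so L
n=6: →5(L), so W
n=7: →6(W) only, which is W, so L
n=8: →7(L), so W
n=9: →6(W), 8(W) — all W, so L
n=10: →5(L), so W
n=11: →10(W) only, which is W, so L
n=12: →9(L), so W
n=13: →12(W) only, which is W, so L
n=14: →7(L), so W
n=15: →10(W), 12(W), 14(W) — all W, so L
n=16: →15(L), so W
n=17: →16(W) only, which is W, so L
n=18: →9(L), so W
n=19: →18(W) only, which is W, so L
n=20: →15(L), so W
n=21: →14(W), 18(W), 20(W) — all W, so L
n=22: →11(L), so W
n=23: →22(W) only, which is W, so L
n=24: →21(L), so W
n=25: →20(W), 24(W) — all W, so L
n=26: →13(L), so W
n=27: →18(W), 24(W), 26(W) — all W, so L
n=28: →21(L), so W
n=29: →28(W) only, which is W, so L
n=30: →15(L), so W
n=31: →30(W) only, which is W, so L
n=32: →31(L), so W
n=33: →22(W), 30(W), 32(W) — all W, so L
The losing starting values of n are exactly the entries labelled L in this table (17 of them).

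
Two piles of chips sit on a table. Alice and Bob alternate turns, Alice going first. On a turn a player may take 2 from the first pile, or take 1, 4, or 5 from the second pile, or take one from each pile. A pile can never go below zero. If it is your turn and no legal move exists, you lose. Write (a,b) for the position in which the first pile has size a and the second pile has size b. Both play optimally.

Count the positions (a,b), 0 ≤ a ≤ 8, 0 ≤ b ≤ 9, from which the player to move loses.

Use the standard recursion: the mover loses at a terminal position; elsewhere, the mover wins exactly when some move hands the opponent an L position.
Every move lowers a or b (never raises either), so fill the grid row by row in increasing a, and left to right within a row: each cell's successors are then already labelled.
      b=0  b=1  b=2  b=3  b=4  b=5  b=6  b=7  b=8  b=9
a=0:    L    W    L    W    W    W    W    W    L    W
a=1:    L    W    L    W    W    W    W    W    L    W
a=2:    W    W    W    W    L    W    L    W    W    W
a=3:    W    L    W    L    W    W    W    W    W    L
a=4:    L    W    W    L    W    W    W    W    W    L
a=5:    L    W    L    W    W    W    W    W    L    W
a=6:    W    W    L    W    L    W    W    W    W    W
a=7:    W    L    W    W    L    W    W    L    W    W
a=8:    L    W    W    L    W    W    L    W    W    L
Cells with no legal move (terminal, hence L): (0,0), (1,0).
The remaining L cells, each justified by listing all of its moves:
(0,2): the only move is to (0,1)(W), a W ⇒ L
(0,8): moves to (0,7)(W), (0,4)(W), (0,3)(W); every one is W ⇒ L
(1,2): moves to (1,1)(W), (0,1)(W); every one is W ⇒ L
(1,8): moves to (1,7)(W), (1,4)(W), (1,3)(W), (0,7)(W); every one is W ⇒ L
(2,4): moves to (0,4)(W), (2,3)(W), (2,0)(W), (1,3)(W); every one is W ⇒ L
(2,6): moves to (0,6)(W), (2,5)(W), (2,2)(W), (2,1)(W), (1,5)(W); every one is W ⇒ L
(3,1): moves to (1,1)(W), (3,0)(W), (2,0)(W); every one is W ⇒ L
(3,3): moves to (1,3)(W), (3,2)(W), (2,2)(W); every one is W ⇒ L
(3,9): moves to (1,9)(W), (3,8)(W), (3,5)(W), (3,4)(W), (2,8)(W); every one is W ⇒ L
(4,0): the only move is to (2,0)(W), a W ⇒ L
(4,3): moves to (2,3)(W), (4,2)(W), (3,2)(W); every one is W ⇒ L
(4,9): moves to (2,9)(W), (4,8)(W), (4,5)(W), (4,4)(W), (3,8)(W); every one is W ⇒ L
(5,0): the only move is to (3,0)(W), a W ⇒ L
(5,2): moves to (3,2)(W), (5,1)(W), (4,1)(W); every one is W ⇒ L
(5,8): moves to (3,8)(W), (5,7)(W), (5,4)(W), (5,3)(W), (4,7)(W); every one is W ⇒ L
(6,2): moves to (4,2)(W), (6,1)(W), (5,1)(W); every one is W ⇒ L
(6,4): moves to (4,4)(W), (6,3)(W), (6,0)(W), (5,3)(W); every one is W ⇒ L
(7,1): moves to (5,1)(W), (7,0)(W), (6,0)(W); every one is W ⇒ L
(7,4): moves to (5,4)(W), (7,3)(W), (7,0)(W), (6,3)(W); every one is W ⇒ L
(7,7): moves to (5,7)(W), (7,6)(W), (7,3)(W), (7,2)(W), (6,6)(W); every one is W ⇒ L
(8,0): the only move is to (6,0)(W), a W ⇒ L
(8,3): moves to (6,3)(W), (8,2)(W), (7,2)(W); every one is W ⇒ L
(8,6): moves to (6,6)(W), (8,5)(W), (8,2)(W), (8,1)(W), (7,5)(W); every one is W ⇒ L
(8,9): moves to (6,9)(W), (8,8)(W), (8,5)(W), (8,4)(W), (7,8)(W); every one is W ⇒ L
Every other cell has at least one move into one of the L cells above, so it is W.
L cells per row: a=0: 3, a=1: 3, a=2: 2, a=3: 3, a=4: 3, a=5: 3, a=6: 2, a=7: 3, a=8: 4; total 26.

26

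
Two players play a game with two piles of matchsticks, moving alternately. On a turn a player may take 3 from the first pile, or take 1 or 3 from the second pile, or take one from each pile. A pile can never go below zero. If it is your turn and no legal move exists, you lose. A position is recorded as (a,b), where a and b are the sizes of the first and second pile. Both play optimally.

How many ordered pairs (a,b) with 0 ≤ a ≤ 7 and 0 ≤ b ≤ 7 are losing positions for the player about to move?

26

Build the W/L table. Terminal = L. A non-terminal position is W if it has a move to some L; otherwise it is L.
Every move lowers a or b (never raises either), so fill the grid row by row in increasing a, and left to right within a row: each cell's successors are then already labelled.
      b=0  b=1  b=2  b=3  b=4  b=5  b=6  b=7
a=0:    L    W    L    W    L    W    L    W
a=1:    L    W    L    W    L    W    L    W
a=2:    L    W    L    W    L    W    L    W
a=3:    W    W    W    W    W    W    W    W
a=4:    W    L    W    L    W    L    W    L
a=5:    W    L    W    L    W    L    W    L
a=6:    L    W    W    W    W    L    W    L
a=7:    L    W    L    W    L    W    W    W
Cells with no legal move (terminal, hence L): (0,0), (1,0), (2,0).
The remaining L cells, each justified by listing all of its moves:
(0,2): L (sole option (0,1)(W) is W)
(0,4): L (options (0,3)(W), (0,1)(W) are all W)
(0,6): L (options (0,5)(W), (0,3)(W) are all W)
(1,2): L (options (1,1)(W), (0,1)(W) are all W)
(1,4): L (options (1,3)(W), (1,1)(W), (0,3)(W) are all W)
(1,6): L (options (1,5)(W), (1,3)(W), (0,5)(W) are all W)
(2,2): L (options (2,1)(W), (1,1)(W) are all W)
(2,4): L (options (2,3)(W), (2,1)(W), (1,3)(W) are all W)
(2,6): L (options (2,5)(W), (2,3)(W), (1,5)(W) are all W)
(4,1): L (options (1,1)(W), (4,0)(W), (3,0)(W) are all W)
(4,3): L (options (1,3)(W), (4,2)(W), (4,0)(W), (3,2)(W) are all W)
(4,5): L (options (1,5)(W), (4,4)(W), (4,2)(W), (3,4)(W) are all W)
(4,7): L (options (1,7)(W), (4,6)(W), (4,4)(W), (3,6)(W) are all W)
(5,1): L (options (2,1)(W), (5,0)(W), (4,0)(W) are all W)
(5,3): L (options (2,3)(W), (5,2)(W), (5,0)(W), (4,2)(W) are all W)
(5,5): L (options (2,5)(W), (5,4)(W), (5,2)(W), (4,4)(W) are all W)
(5,7): L (options (2,7)(W), (5,6)(W), (5,4)(W), (4,6)(W) are all W)
(6,0): L (sole option (3,0)(W) is W)
(6,5): L (options (3,5)(W), (6,4)(W), (6,2)(W), (5,4)(W) are all W)
(6,7): L (options (3,7)(W), (6,6)(W), (6,4)(W), (5,6)(W) are all W)
(7,0): L (sole option (4,0)(W) is W)
(7,2): L (options (4,2)(W), (7,1)(W), (6,1)(W) are all W)
(7,4): L (options (4,4)(W), (7,3)(W), (7,1)(W), (6,3)(W) are all W)
Every other cell has at least one move into one of the L cells above, so it is W.
L cells per row: a=0: 4, a=1: 4, a=2: 4, a=3: 0, a=4: 4, a=5: 4, a=6: 3, a=7: 3; total 26.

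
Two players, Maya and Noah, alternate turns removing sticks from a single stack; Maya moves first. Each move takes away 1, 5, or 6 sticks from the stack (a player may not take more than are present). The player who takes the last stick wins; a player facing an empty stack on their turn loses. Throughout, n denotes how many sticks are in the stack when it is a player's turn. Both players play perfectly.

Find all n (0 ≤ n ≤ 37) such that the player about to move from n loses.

0, 2, 4, 11, 13, 15, 22, 24, 26, 33, 35, 37

Use the standard recursion: the mover loses at a terminal position; elsewhere, the mover wins exactly when some move hands the opponent an L position.
n=0: no move → L
n=1: →0(L), so W
n=2: →1(W) only, which is W, so L
n=3: →2(L), so W
n=4: →3(W) only, which is W, so L
n=5: →4(L), so W
n=6: →0(L), so W
n=7: →2(L), so W
n=8: →2(L), so W
n=9: →4(L), so W
n=10: →4(L), so W
n=11: →10(W), 6(W), 5(W) — all W, so L
n=12: →11(L), so W
n=13: →12(W), 8(W), 7(W) — all W, so L
n=14: →13(L), so W
n=15: →14(W), 10(W), 9(W) — all W, so L
n=16: →15(L), so W
n=17: →11(L), so W
n=18: →13(L), so W
n=19: →13(L), so W
n=20: →15(L), so W
n=21: →15(L), so W
n=22: →21(W), 17(W), 16(W) — all W, so L
n=23: →22(L), so W
n=24: →23(W), 19(W), 18(W) — all W, so L
n=25: →24(L), so W
n=26: →25(W), 21(W), 20(W) — all W, so L
n=27: →26(L), so W
n=28: →22(L), so W
n=29: →24(L), so W
n=30: →24(L), so W
n=31: →26(L), so W
n=32: →26(L), so W
n=33: →32(W), 28(W), 27(W) — all W, so L
n=34: →33(L), so W
n=35: →34(W), 30(W), 29(W) — all W, so L
n=36: →35(L), so W
n=37: →36(W), 32(W), 31(W) — all W, so L
Reading off the rows marked L gives the requested list; there are 12 such values of n.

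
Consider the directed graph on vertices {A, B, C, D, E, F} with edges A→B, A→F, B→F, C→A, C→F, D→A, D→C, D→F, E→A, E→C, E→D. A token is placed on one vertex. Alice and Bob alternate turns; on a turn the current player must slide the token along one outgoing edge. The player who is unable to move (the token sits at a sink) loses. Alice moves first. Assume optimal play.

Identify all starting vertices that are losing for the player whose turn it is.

Classify positions by backward induction: terminal positions (no move available) are L. From any other position, the mover wins iff some move reaches an L.
Every edge goes from a vertex to one that appears earlier in the order F, B, A, C, D, E, so processing vertices in that order labels each vertex after all of its successors.
F: no outgoing edge → L
B: can move to F, which is L ⇒ W
A: can move to F, which is L ⇒ W
C: can move to F, which is L ⇒ W
D: can move to F, which is L ⇒ W
E: moves to D(W), C(W), A(W); every one is W ⇒ L
Reading off the rows marked L gives the requested list; there are 2 such vertices.

E, F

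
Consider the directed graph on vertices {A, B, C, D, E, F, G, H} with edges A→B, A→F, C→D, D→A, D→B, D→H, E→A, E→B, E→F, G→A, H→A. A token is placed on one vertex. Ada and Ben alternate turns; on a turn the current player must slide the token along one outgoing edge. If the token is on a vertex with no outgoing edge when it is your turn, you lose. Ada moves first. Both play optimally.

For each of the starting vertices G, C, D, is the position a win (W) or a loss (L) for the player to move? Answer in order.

Classify positions by backward induction: terminal positions (no move available) are L. From any other position, the mover wins iff some move reaches an L.
Every edge goes from a vertex to one that appears earlier in the order B, F, A, H, D, G, E, C, so processing vertices in that order labels each vertex after all of its successors.
B: no outgoing edge → L
F: no outgoing edge → L
A: →F(L), so W
H: →A(W) only, which is W, so L
D: →H(L), so W
G: →A(W) only, which is W, so L
E: →F(L), so W
C: →D(W) only, which is W, so L

G: L, C: L, D: W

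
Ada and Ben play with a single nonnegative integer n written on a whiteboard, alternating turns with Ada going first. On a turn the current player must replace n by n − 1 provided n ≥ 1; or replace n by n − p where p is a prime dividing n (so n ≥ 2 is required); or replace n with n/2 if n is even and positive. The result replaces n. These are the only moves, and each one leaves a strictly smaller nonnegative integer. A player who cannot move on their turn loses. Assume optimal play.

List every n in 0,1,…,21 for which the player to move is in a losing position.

0, 4, 9, 14, 20

Use the standard recursion: the mover loses at a terminal position; elsewhere, the mover wins exactly when some move hands the opponent an L position.
n=0: no move → L
n=1: reaches L-position 0 → W
n=2: reaches L-position 0 → W
n=3: reaches L-position 0 → W
n=4: only reaches 2(W), 3(W), all W → L
n=5: reaches L-position 0 → W
n=6: reaches L-position 4 → W
n=7: reaches L-position 0 → W
n=8: reaches L-position 4 → W
n=9: only reaches 6(W), 8(W), all W → L
n=10: reaches L-position 9 → W
n=11: reaches L-position 0 → W
n=12: reaches L-position 9 → W
n=13: reaches L-position 0 → W
n=14: only reaches 7(W), 12(W), 13(W), all W → L
n=15: reaches L-position 14 → W
n=16: reaches L-position 14 → W
n=17: reaches L-position 0 → W
n=18: reaches L-position 9 → W
n=19: reaches L-position 0 → W
n=20: only reaches 10(W), 15(W), 18(W), 19(W), all W → L
n=21: reaches L-position 14 → W
The losing starting values of n are exactly the entries labelled L in this table (5 of them).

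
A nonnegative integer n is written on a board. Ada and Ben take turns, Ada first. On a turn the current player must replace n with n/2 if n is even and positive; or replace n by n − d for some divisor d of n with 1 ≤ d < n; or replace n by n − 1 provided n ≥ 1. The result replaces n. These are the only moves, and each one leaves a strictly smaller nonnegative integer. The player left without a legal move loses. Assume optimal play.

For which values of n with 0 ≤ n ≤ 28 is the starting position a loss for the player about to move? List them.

0, 2, 5, 7, 9, 11, 13, 15, 17, 19, 21, 23, 25, 27

Use the standard recursion: the mover loses at a terminal position; elsewhere, the mover wins exactly when some move hands the opponent an L position.
n=0: no move → L
n=1: W (go to 0, an L position)
n=2: L (sole option 1(W) is W)
n=3: W (go to 2, an L position)
n=4: W (go to 2, an L position)
n=5: L (sole option 4(W) is W)
n=6: W (go to 5, an L position)
n=7: L (sole option 6(W) is W)
n=8: W (go to 7, an L position)
n=9: L (options 6(W), 8(W) are all W)
n=10: W (go to 5, an L position)
n=11: L (sole option 10(W) is W)
n=12: W (go to 9, an L position)
n=13: L (sole option 12(W) is W)
n=14: W (go to 7, an L position)
n=15: L (options 10(W), 12(W), 14(W) are all W)
n=16: W (go to 15, an L position)
n=17: L (sole option 16(W) is W)
n=18: W (go to 9, an L position)
n=19: L (sole option 18(W) is W)
n=20: W (go to 15, an L position)
n=21: L (options 14(W), 18(W), 20(W) are all W)
n=22: W (go to 11, an L position)
n=23: L (sole option 22(W) is W)
n=24: W (go to 21, an L position)
n=25: L (options 20(W), 24(W) are all W)
n=26: W (go to 13, an L position)
n=27: L (options 18(W), 24(W), 26(W) are all W)
n=28: W (go to 21, an L position)
Reading off the rows marked L gives the requested list; there are 14 such values of n.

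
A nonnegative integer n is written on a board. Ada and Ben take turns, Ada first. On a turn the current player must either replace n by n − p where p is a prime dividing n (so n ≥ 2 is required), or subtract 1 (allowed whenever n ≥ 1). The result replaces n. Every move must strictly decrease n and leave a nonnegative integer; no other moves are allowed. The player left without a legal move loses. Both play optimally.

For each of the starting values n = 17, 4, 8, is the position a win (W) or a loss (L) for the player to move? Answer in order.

Label each position W (a win for the player to move) or L (a loss). A position with no legal move is L; any other position is W exactly when some move reaches an L, and L when every move reaches a W.
n=0: no move → L
n=1: reaches L-position 0 → W
n=2: reaches L-position 0 → W
n=3: reaches L-position 0 → W
n=4: only reaches 2(W), 3(W), all W → L
n=5: reaches L-position 0 → W
n=6: reaches L-position 4 → W
n=7: reaches L-position 0 → W
n=8: only reaches 6(W), 7(W), all W → L
n=9: reaches L-position 8 → W
n=10: reaches L-position 8 → W
n=11: reaches L-position 0 → W
n=12: only reaches 9(W), 10(W), 11(W), all W → L
n=13: reaches L-position 0 → W
n=14: reaches L-position 12 → W
n=15: reaches L-position 12 → W
n=16: only reaches 14(W), 15(W), all W → L
n=17: reaches L-position 0 → W

17: W, 4: L, 8: L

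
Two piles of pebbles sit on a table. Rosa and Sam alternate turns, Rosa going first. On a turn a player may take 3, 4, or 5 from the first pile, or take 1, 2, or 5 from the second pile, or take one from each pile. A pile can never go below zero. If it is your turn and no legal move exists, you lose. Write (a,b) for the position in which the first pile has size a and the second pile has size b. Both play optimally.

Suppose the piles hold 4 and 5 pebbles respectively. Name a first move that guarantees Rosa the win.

Move to (4,4).

Use the standard recursion: the mover loses at a terminal position; elsewhere, the mover wins exactly when some move hands the opponent an L position.
No move ever increases a pile, so every position that can arise here has a ≤ 4 and b ≤ 5; it is enough to label the cells with 0 ≤ a ≤ 4 and 0 ≤ b ≤ 5.
Every move lowers a or b (never raises either), so fill the grid row by row in increasing a, and left to right within a row: each cell's successors are then already labelled.
      b=0  b=1  b=2  b=3  b=4  b=5
a=0:    L    W    W    L    W    W
a=1:    L    W    W    L    W    W
a=2:    L    W    W    L    W    W
a=3:    W    W    L    W    W    L
a=4:    W    L    W    W    L    W
Cells with no legal move (terminal, hence L): (0,0), (1,0), (2,0).
The remaining L cells, each justified by listing all of its moves:
(0,3): L (options (0,2)(W), (0,1)(W) are all W)
(1,3): L (options (1,2)(W), (1,1)(W), (0,2)(W) are all W)
(2,3): L (options (2,2)(W), (2,1)(W), (1,2)(W) are all W)
(3,2): L (options (0,2)(W), (3,1)(W), (3,0)(W), (2,1)(W) are all W)
(3,5): L (options (0,5)(W), (3,4)(W), (3,3)(W), (3,0)(W), (2,4)(W) are all W)
(4,1): L (options (1,1)(W), (0,1)(W), (4,0)(W), (3,0)(W) are all W)
(4,4): L (options (1,4)(W), (0,4)(W), (4,3)(W), (4,2)(W), (3,3)(W) are all W)
Every other cell has at least one move into one of the L cells above, so it is W.
From (4,5), the L positions reachable in one move are: (4,4).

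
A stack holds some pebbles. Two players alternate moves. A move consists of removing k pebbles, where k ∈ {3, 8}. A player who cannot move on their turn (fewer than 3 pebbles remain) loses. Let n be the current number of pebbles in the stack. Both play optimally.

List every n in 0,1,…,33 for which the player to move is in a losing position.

0, 1, 2, 6, 7, 11, 12, 13, 17, 18, 22, 23, 24, 28, 29, 33

Work bottom-up. With no move the player to move loses. Otherwise the position is W if at least one move leads to an L position for the opponent, and L if every move leads to a W.
n=0: no move → L
n=1: no move → L
n=2: no move → L
n=3: can move to 0, which is L ⇒ W
n=4: can move to 1, which is L ⇒ W
n=5: can move to 2, which is L ⇒ W
n=6: the only move is to 3(W), a W ⇒ L
n=7: the only move is to 4(W), a W ⇒ L
n=8: can move to 0, which is L ⇒ W
n=9: can move to 6, which is L ⇒ W
n=10: can move to 7, which is L ⇒ W
n=11: moves to 8(W), 3(W); every one is W ⇒ L
n=12: moves to 9(W), 4(W); every one is W ⇒ L
n=13: moves to 10(W), 5(W); every one is W ⇒ L
n=14: can move to 11, which is L ⇒ W
n=15: can move to 12, which is L ⇒ W
n=16: can move to 13, which is L ⇒ W
n=17: moves to 14(W), 9(W); every one is W ⇒ L
n=18: moves to 15(W), 10(W); every one is W ⇒ L
n=19: can move to 11, which is L ⇒ W
n=20: can move to 17, which is L ⇒ W
n=21: can move to 18, which is L ⇒ W
n=22: moves to 19(W), 14(W); every one is W ⇒ L
n=23: moves to 20(W), 15(W); every one is W ⇒ L
n=24: moves to 21(W), 16(W); every one is W ⇒ L
n=25: can move to 22, which is L ⇒ W
n=26: can move to 23, which is L ⇒ W
n=27: can move to 24, which is L ⇒ W
n=28: moves to 25(W), 20(W); every one is W ⇒ L
n=29: moves to 26(W), 21(W); every one is W ⇒ L
n=30: can move to 22, which is L ⇒ W
n=31: can move to 28, which is L ⇒ W
n=32: can move to 29, which is L ⇒ W
n=33: moves to 30(W), 25(W); every one is W ⇒ L
The losing starting values of n are exactly the entries labelled L in this table (16 of them).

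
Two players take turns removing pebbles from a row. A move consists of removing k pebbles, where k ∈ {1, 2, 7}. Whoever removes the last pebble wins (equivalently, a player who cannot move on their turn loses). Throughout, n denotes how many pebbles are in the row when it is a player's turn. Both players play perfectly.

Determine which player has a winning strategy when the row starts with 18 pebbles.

The second player wins.

Positions with no move are L. A position that does have a move is losing for the player to move precisely when every available move leads to a winning position for the opponent. Fill in the labels:
n=0: no move → L
n=1: →0(L), so W
n=2: →0(L), so W
n=3: →2(W), 1(W) — all W, so L
n=4: →3(L), so W
n=5: →3(L), so W
n=6: →5(W), 4(W) — all W, so L
n=7: →6(L), so W
n=8: →6(L), so W
n=9: →8(W), 7(W), 2(W) — all W, so L
n=10: →9(L), so W
n=11: →9(L), so W
n=12: →11(W), 10(W), 5(W) — all W, so L
n=13: →12(L), so W
n=14: →12(L), so W
n=15: →14(W), 13(W), 8(W) — all W, so L
n=16: →15(L), so W
n=17: →15(L), so W
n=18: →17(W), 16(W), 11(W) — all W, so L
Every move from 18 reaches a W position, so the mover loses.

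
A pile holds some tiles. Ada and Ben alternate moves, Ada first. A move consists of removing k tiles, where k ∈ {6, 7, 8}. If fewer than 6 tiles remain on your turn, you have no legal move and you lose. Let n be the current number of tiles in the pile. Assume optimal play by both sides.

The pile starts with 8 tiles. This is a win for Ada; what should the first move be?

Use the standard recursion: the mover loses at a terminal position; elsewhere, the mover wins exactly when some move hands the opponent an L position.
n=0: no move → L
n=1: no move → L
n=2: no move → L
n=3: no move → L
n=4: no move → L
n=5: no move → L
n=6: W (go to 0, an L position)
n=7: W (go to 1, an L position)
n=8: W (go to 2, an L position)
From 8, the L positions reachable in one move are: 2, 1, 0. Any move reaching one of these is winning.

Remove 6, leaving 2.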